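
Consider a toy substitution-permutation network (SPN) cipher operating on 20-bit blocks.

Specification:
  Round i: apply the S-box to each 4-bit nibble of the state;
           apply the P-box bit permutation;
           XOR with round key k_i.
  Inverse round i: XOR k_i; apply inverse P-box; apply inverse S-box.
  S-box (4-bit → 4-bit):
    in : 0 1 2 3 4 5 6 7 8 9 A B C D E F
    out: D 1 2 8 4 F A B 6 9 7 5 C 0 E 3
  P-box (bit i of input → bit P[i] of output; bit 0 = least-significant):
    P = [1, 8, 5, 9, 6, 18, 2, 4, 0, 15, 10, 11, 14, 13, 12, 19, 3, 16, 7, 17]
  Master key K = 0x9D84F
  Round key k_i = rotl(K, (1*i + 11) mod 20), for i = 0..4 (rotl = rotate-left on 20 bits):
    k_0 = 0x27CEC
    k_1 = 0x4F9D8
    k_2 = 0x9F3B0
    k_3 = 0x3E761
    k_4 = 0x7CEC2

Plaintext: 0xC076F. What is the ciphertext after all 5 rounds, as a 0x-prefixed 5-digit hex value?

0x380AA

s_0 = plaintext = 0xC076F
s_1 = Round(s_0, k_0) = 0xCA57F
s_2 = Round(s_1, k_1) = 0x2040B
s_3 = Round(s_2, k_2) = 0x0A7C6
s_4 = Round(s_3, k_3) = 0x11CFC
s_5 = Round(s_4, k_4) = 0x380AA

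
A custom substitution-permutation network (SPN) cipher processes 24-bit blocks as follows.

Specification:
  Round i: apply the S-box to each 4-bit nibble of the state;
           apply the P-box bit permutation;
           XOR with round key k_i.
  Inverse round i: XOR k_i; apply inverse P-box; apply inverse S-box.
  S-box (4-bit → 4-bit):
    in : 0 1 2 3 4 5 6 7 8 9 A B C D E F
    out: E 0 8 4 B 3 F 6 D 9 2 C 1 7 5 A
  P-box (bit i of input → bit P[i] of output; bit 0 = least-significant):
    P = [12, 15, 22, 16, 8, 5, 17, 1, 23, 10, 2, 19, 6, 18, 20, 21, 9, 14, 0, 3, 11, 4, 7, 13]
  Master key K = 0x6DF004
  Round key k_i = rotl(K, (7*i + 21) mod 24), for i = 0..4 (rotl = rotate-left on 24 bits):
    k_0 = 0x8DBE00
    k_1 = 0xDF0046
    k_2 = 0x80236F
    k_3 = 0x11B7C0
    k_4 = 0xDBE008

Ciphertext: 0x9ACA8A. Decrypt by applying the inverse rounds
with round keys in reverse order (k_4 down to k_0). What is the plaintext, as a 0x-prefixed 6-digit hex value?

s_0 = ciphertext = 0x9ACA8A
s_1 = InvRound(s_0, k_4) = 0x8C112B
s_2 = InvRound(s_1, k_3) = 0xB8D4FF
s_3 = InvRound(s_2, k_2) = 0x05BFC5
s_4 = InvRound(s_3, k_1) = 0x8E348D
s_5 = InvRound(s_4, k_0) = 0xE8133F

0xE8133F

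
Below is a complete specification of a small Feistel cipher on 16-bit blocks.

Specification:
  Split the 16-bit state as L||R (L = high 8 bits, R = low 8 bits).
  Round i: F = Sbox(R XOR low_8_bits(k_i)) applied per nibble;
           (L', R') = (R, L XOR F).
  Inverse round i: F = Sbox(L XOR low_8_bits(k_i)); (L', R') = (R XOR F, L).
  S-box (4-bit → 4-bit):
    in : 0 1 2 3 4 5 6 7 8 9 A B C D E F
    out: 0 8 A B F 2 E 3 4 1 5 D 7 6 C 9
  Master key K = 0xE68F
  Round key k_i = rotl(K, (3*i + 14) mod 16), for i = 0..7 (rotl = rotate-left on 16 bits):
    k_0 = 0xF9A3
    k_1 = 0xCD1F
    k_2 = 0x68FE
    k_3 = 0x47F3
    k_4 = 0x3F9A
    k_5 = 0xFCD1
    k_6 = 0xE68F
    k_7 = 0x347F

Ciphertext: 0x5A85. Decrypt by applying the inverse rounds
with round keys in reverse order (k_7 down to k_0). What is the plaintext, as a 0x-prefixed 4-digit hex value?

0x11F9

s_0 = ciphertext = 0x5A85
s_1 = InvRound(s_0, k_7) = 0x275A
s_2 = InvRound(s_1, k_6) = 0x0E27
s_3 = InvRound(s_2, k_5) = 0x4E0E
s_4 = InvRound(s_3, k_4) = 0x614E
s_5 = InvRound(s_4, k_3) = 0x5461
s_6 = InvRound(s_5, k_2) = 0x3454
s_7 = InvRound(s_6, k_1) = 0xF934
s_8 = InvRound(s_7, k_0) = 0x11F9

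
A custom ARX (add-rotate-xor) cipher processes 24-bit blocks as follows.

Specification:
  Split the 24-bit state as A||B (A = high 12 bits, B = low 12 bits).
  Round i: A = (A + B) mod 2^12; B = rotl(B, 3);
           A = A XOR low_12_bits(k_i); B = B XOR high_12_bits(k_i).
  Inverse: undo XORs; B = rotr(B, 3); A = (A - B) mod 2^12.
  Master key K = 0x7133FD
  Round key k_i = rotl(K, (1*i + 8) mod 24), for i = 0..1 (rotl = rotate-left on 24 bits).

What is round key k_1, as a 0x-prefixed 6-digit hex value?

0x67FAE2

K = 0x7133FD
k_0 = rotl(K, (1*0+8) mod 24) = rotl(K, 8) = 0x33FD71
k_1 = rotl(K, (1*1+8) mod 24) = rotl(K, 9) = 0x67FAE2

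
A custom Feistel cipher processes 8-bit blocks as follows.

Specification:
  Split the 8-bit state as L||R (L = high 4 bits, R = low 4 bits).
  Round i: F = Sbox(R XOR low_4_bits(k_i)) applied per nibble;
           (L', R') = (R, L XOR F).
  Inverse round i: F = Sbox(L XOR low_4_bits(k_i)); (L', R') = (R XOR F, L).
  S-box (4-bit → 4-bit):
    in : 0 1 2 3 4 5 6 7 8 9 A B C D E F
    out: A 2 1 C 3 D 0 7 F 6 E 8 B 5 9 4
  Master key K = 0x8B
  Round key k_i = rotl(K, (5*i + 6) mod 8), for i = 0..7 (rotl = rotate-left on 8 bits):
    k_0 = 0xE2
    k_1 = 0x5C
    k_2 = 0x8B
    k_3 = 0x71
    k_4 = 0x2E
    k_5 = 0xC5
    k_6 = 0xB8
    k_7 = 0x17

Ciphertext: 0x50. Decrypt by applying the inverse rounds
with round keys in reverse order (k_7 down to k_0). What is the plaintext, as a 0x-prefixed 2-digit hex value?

s_0 = ciphertext = 0x50
s_1 = InvRound(s_0, k_7) = 0x15
s_2 = InvRound(s_1, k_6) = 0x31
s_3 = InvRound(s_2, k_5) = 0x13
s_4 = InvRound(s_3, k_4) = 0x71
s_5 = InvRound(s_4, k_3) = 0x17
s_6 = InvRound(s_5, k_2) = 0x91
s_7 = InvRound(s_6, k_1) = 0xC9
s_8 = InvRound(s_7, k_0) = 0x0C

0x0C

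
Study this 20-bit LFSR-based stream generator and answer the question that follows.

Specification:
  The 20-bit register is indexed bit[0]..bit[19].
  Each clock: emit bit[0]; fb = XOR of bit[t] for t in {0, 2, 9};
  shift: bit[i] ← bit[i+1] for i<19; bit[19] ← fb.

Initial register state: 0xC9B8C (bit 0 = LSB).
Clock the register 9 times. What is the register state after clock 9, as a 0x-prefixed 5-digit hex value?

reg_0 = 0xC9B8C
clock 1: out=0, reg = 0x64DC6
clock 2: out=0, reg = 0xB26E3
clock 3: out=1, reg = 0x59371
clock 4: out=1, reg = 0x2C9B8
clock 5: out=0, reg = 0x164DC
clock 6: out=0, reg = 0x8B26E
clock 7: out=0, reg = 0x45937
clock 8: out=1, reg = 0x22C9B
clock 9: out=1, reg = 0x9164D

0x9164D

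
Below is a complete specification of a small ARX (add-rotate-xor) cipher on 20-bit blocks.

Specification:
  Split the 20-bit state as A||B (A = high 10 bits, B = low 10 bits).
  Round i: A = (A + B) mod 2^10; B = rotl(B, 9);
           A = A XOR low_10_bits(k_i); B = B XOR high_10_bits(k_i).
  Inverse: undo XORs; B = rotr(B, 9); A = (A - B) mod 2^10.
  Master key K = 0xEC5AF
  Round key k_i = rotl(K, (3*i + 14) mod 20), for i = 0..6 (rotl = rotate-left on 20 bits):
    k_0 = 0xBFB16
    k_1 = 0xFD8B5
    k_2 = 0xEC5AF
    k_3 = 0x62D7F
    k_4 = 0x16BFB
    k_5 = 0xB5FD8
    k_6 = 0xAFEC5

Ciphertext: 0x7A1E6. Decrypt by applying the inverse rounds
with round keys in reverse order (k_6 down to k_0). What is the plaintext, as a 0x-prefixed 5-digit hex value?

s_0 = ciphertext = 0x7A1E6
s_1 = InvRound(s_0, k_6) = 0x1EAB3
s_2 = InvRound(s_1, k_5) = 0xB68C8
s_3 = InvRound(s_2, k_4) = 0xFF524
s_4 = InvRound(s_3, k_3) = 0x4915E
s_5 = InvRound(s_4, k_2) = 0xAB1DF
s_6 = InvRound(s_5, k_1) = 0x71853
s_7 = InvRound(s_6, k_0) = 0x5D55B

0x5D55B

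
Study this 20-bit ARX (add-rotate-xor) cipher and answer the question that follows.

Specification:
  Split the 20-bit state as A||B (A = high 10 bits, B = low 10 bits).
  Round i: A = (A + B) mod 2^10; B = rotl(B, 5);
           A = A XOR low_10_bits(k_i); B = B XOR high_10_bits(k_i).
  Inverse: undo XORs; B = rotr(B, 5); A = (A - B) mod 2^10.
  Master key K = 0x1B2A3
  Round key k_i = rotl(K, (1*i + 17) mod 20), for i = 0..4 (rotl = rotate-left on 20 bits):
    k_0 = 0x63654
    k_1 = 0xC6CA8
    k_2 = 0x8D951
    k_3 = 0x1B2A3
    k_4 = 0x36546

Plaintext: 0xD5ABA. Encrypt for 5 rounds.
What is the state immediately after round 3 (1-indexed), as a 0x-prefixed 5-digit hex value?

s_0 = plaintext = 0xD5ABA
s_1 = Round(s_0, k_0) = 0x112D8
s_2 = Round(s_1, k_1) = 0xED00D
s_3 = Round(s_2, k_2) = 0xA4396
s_4 = Round(s_3, k_3) = 0x216B0
s_5 = Round(s_4, k_4) = 0x9CECC

0xA4396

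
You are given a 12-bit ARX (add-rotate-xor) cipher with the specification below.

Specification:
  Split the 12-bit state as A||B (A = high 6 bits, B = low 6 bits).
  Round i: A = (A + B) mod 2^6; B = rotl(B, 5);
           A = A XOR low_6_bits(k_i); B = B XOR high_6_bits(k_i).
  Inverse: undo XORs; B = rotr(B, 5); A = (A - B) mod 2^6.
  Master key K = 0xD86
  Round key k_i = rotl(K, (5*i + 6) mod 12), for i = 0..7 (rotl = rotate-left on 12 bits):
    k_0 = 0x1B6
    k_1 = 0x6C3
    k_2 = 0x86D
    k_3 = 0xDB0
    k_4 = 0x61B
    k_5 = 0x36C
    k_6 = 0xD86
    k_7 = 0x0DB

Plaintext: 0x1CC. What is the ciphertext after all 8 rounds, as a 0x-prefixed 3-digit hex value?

s_0 = plaintext = 0x1CC
s_1 = Round(s_0, k_0) = 0x940
s_2 = Round(s_1, k_1) = 0x99B
s_3 = Round(s_2, k_2) = 0xB0C
s_4 = Round(s_3, k_3) = 0x230
s_5 = Round(s_4, k_4) = 0x8C0
s_6 = Round(s_5, k_5) = 0x3CD
s_7 = Round(s_6, k_6) = 0x690
s_8 = Round(s_7, k_7) = 0xC4B

0xC4B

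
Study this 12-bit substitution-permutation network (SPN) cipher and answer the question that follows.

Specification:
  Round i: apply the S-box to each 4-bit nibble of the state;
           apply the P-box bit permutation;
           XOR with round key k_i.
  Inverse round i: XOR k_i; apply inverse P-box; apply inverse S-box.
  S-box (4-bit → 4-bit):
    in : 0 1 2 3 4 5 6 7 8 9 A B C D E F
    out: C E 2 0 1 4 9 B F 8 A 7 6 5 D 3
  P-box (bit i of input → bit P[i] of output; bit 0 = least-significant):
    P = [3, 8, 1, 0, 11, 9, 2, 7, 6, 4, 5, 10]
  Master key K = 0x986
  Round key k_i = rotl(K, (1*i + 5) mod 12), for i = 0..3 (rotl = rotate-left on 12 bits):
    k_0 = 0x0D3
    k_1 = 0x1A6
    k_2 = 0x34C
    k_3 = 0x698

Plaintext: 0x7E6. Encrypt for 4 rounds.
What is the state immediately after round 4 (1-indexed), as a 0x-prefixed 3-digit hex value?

0xCB9

s_0 = plaintext = 0x7E6
s_1 = Round(s_0, k_0) = 0xC0E
s_2 = Round(s_1, k_1) = 0x119
s_3 = Round(s_2, k_2) = 0x5F9
s_4 = Round(s_3, k_3) = 0xCB9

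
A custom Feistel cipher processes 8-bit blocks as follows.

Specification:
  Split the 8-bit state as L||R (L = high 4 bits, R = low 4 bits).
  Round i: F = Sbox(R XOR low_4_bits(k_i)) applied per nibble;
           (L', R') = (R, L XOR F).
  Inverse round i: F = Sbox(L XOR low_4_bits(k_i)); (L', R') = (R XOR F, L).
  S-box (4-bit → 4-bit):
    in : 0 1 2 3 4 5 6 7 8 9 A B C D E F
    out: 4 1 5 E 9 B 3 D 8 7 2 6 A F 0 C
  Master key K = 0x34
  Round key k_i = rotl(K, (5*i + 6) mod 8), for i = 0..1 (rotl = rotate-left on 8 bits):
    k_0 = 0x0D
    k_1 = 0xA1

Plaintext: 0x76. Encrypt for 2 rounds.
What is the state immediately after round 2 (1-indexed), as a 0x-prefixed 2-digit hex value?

0x12

s_0 = plaintext = 0x76
s_1 = Round(s_0, k_0) = 0x61
s_2 = Round(s_1, k_1) = 0x12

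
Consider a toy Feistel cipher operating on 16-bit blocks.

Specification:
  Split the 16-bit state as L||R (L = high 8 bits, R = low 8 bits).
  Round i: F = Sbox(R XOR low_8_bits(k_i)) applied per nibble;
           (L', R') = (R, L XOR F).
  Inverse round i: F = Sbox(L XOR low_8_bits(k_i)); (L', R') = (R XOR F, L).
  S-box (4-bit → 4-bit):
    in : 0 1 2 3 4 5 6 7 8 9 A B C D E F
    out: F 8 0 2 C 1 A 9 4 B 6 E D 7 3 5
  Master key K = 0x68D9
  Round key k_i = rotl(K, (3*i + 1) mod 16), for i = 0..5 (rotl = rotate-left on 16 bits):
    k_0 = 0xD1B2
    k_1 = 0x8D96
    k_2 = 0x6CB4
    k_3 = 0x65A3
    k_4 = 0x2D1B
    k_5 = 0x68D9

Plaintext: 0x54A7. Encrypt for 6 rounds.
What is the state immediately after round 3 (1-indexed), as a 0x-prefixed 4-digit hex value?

0x65AD

s_0 = plaintext = 0x54A7
s_1 = Round(s_0, k_0) = 0xA7D5
s_2 = Round(s_1, k_1) = 0xD565
s_3 = Round(s_2, k_2) = 0x65AD
s_4 = Round(s_3, k_3) = 0xAD96
s_5 = Round(s_4, k_4) = 0x96EA
s_6 = Round(s_5, k_5) = 0xEAB4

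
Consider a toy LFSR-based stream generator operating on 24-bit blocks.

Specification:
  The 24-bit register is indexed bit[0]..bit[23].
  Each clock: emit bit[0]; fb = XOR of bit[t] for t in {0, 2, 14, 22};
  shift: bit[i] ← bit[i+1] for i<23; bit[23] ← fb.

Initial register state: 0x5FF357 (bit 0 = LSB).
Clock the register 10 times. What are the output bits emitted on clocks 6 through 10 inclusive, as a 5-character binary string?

reg_0 = 0x5FF357
clock 1: out=1, reg = 0x2FF9AB
clock 2: out=1, reg = 0x17FCD5
clock 3: out=1, reg = 0x8BFE6A
clock 4: out=0, reg = 0xC5FF35
clock 5: out=1, reg = 0x62FF9A
clock 6: out=0, reg = 0x317FCD
clock 7: out=1, reg = 0x98BFE6
clock 8: out=0, reg = 0xCC5FF3
clock 9: out=1, reg = 0xE62FF9
clock 10: out=1, reg = 0x7317FC

01011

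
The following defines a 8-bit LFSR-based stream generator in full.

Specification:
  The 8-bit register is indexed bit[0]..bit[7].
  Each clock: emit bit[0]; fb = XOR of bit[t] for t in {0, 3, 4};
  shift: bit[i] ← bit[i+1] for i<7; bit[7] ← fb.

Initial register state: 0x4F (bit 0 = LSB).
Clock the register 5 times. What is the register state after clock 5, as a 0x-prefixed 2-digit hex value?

0x12

reg_0 = 0x4F
clock 1: out=1, reg = 0x27
clock 2: out=1, reg = 0x93
clock 3: out=1, reg = 0x49
clock 4: out=1, reg = 0x24
clock 5: out=0, reg = 0x12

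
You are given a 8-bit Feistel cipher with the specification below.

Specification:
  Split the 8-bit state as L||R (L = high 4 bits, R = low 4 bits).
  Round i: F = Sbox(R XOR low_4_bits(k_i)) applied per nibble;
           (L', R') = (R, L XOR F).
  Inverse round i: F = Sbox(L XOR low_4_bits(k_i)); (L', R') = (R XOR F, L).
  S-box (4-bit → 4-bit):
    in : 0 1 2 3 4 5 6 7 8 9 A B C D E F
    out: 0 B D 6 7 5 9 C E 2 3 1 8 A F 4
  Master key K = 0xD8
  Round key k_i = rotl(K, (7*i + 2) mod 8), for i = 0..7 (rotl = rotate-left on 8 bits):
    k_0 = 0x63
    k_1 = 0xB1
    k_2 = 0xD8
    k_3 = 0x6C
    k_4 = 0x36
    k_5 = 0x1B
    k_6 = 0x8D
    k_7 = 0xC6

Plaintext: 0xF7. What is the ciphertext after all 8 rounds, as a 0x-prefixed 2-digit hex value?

0x26

s_0 = plaintext = 0xF7
s_1 = Round(s_0, k_0) = 0x78
s_2 = Round(s_1, k_1) = 0x85
s_3 = Round(s_2, k_2) = 0x52
s_4 = Round(s_3, k_3) = 0x2A
s_5 = Round(s_4, k_4) = 0xAA
s_6 = Round(s_5, k_5) = 0xA1
s_7 = Round(s_6, k_6) = 0x12
s_8 = Round(s_7, k_7) = 0x26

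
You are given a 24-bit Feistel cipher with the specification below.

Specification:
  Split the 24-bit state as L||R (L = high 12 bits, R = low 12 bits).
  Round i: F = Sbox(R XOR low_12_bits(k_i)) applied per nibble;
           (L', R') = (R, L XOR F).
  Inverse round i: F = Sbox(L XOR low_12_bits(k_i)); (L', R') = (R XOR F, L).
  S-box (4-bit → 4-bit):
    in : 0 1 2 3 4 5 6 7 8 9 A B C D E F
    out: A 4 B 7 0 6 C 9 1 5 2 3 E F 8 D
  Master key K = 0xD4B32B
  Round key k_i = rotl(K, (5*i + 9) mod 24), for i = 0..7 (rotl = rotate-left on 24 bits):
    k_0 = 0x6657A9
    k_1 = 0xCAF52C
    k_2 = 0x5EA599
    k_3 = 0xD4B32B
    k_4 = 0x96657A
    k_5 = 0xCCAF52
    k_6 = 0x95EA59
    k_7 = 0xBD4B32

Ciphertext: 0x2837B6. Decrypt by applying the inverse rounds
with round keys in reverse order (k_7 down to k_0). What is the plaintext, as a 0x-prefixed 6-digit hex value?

s_0 = ciphertext = 0x2837B6
s_1 = InvRound(s_0, k_7) = 0x282283
s_2 = InvRound(s_1, k_6) = 0x370282
s_3 = InvRound(s_2, k_5) = 0xC39370
s_4 = InvRound(s_3, k_4) = 0x677C39
s_5 = InvRound(s_4, k_3) = 0xA57677
s_6 = InvRound(s_5, k_2) = 0xB9FA57
s_7 = InvRound(s_6, k_1) = 0x260B9F
s_8 = InvRound(s_7, k_0) = 0xD7A260

0xD7A260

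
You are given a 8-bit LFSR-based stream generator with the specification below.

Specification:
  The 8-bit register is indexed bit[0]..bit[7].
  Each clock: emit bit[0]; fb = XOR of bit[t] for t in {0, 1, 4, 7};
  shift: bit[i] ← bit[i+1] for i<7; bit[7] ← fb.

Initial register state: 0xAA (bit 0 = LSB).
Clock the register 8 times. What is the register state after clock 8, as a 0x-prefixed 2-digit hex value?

0xEC

reg_0 = 0xAA
clock 1: out=0, reg = 0x55
clock 2: out=1, reg = 0x2A
clock 3: out=0, reg = 0x95
clock 4: out=1, reg = 0xCA
clock 5: out=0, reg = 0x65
clock 6: out=1, reg = 0xB2
clock 7: out=0, reg = 0xD9
clock 8: out=1, reg = 0xEC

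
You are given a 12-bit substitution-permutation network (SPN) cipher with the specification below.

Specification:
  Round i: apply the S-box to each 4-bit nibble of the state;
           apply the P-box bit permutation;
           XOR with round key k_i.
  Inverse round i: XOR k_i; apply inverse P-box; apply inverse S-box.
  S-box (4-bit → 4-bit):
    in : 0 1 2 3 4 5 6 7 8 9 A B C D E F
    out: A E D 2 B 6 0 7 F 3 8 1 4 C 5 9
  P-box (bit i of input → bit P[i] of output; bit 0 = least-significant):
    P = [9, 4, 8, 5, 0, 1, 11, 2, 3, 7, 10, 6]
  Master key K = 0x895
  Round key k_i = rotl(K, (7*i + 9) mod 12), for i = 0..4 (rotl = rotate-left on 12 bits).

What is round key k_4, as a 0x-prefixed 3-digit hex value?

K = 0x895
k_0 = rotl(K, (7*0+9) mod 12) = rotl(K, 9) = 0xB12
k_1 = rotl(K, (7*1+9) mod 12) = rotl(K, 4) = 0x958
k_2 = rotl(K, (7*2+9) mod 12) = rotl(K, 11) = 0xC4A
k_3 = rotl(K, (7*3+9) mod 12) = rotl(K, 6) = 0x562
k_4 = rotl(K, (7*4+9) mod 12) = rotl(K, 1) = 0x12B

0x12B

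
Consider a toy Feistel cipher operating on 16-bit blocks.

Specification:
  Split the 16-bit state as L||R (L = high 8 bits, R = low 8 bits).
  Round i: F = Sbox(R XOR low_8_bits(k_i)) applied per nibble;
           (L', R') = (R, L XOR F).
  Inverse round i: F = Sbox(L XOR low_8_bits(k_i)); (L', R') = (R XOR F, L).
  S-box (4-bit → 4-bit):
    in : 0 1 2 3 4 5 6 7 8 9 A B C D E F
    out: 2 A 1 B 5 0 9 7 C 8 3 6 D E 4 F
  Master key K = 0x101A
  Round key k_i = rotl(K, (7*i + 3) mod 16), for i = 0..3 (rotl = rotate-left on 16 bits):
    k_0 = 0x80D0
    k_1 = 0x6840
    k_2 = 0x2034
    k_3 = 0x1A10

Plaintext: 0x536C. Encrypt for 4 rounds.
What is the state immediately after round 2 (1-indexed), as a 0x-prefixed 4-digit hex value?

s_0 = plaintext = 0x536C
s_1 = Round(s_0, k_0) = 0x6C3E
s_2 = Round(s_1, k_1) = 0x3E18
s_3 = Round(s_2, k_2) = 0x1823
s_4 = Round(s_3, k_3) = 0x23A3

0x3E18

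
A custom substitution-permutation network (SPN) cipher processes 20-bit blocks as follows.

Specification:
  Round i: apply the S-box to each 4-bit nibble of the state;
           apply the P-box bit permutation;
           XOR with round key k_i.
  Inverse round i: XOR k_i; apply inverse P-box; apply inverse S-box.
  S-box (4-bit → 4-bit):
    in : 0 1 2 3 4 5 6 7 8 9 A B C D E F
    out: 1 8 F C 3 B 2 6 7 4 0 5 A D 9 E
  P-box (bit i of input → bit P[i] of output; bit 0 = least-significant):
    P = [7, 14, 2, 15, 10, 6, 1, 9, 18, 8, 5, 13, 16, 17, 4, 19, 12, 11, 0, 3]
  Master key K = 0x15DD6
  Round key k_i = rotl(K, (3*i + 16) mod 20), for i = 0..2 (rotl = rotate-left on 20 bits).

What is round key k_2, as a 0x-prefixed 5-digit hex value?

0x57758

K = 0x15DD6
k_0 = rotl(K, (3*0+16) mod 20) = rotl(K, 16) = 0x615DD
k_1 = rotl(K, (3*1+16) mod 20) = rotl(K, 19) = 0x0AEEB
k_2 = rotl(K, (3*2+16) mod 20) = rotl(K, 2) = 0x57758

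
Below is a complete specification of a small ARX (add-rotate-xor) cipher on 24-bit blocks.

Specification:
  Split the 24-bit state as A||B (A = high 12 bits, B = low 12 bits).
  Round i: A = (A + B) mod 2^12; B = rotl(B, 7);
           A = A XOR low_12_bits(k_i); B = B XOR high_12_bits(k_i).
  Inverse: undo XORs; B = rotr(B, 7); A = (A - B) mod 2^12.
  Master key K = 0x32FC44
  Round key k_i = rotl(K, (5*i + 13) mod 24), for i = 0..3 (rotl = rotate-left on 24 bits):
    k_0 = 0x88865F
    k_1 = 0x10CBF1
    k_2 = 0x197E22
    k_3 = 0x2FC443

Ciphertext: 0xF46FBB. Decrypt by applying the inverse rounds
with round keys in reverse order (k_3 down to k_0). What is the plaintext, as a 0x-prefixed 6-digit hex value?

0x1B4A3E

s_0 = ciphertext = 0xF46FBB
s_1 = InvRound(s_0, k_3) = 0x20B8FA
s_2 = InvRound(s_1, k_2) = 0xE77DB2
s_3 = InvRound(s_2, k_1) = 0xDAD7D9
s_4 = InvRound(s_3, k_0) = 0x1B4A3E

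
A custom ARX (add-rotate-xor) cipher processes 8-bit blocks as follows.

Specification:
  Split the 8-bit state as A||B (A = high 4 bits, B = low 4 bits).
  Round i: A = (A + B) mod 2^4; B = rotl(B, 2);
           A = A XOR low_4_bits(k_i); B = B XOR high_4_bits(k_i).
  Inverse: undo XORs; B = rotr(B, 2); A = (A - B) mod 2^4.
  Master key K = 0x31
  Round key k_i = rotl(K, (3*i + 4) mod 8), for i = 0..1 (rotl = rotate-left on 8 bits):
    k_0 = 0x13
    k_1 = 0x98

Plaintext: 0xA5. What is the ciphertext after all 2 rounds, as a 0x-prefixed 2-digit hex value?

0x88

s_0 = plaintext = 0xA5
s_1 = Round(s_0, k_0) = 0xC4
s_2 = Round(s_1, k_1) = 0x88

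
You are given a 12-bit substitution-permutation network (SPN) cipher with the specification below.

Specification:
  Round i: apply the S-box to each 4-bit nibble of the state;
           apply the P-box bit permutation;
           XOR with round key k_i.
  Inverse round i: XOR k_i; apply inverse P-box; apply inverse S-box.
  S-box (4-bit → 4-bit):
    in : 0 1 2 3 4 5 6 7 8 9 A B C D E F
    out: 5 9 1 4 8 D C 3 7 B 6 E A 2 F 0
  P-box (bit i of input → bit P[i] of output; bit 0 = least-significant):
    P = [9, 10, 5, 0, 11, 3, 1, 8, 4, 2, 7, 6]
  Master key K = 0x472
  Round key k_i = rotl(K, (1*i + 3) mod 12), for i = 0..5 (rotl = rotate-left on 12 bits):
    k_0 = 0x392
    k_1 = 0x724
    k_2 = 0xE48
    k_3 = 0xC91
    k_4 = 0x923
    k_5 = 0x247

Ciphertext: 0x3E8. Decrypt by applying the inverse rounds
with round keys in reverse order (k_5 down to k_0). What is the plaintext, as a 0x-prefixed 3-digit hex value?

s_0 = ciphertext = 0x3E8
s_1 = InvRound(s_0, k_5) = 0xAB6
s_2 = InvRound(s_1, k_4) = 0x841
s_3 = InvRound(s_2, k_3) = 0x5FD
s_4 = InvRound(s_3, k_2) = 0x815
s_5 = InvRound(s_4, k_1) = 0x21E
s_6 = InvRound(s_5, k_0) = 0xACF

0xACF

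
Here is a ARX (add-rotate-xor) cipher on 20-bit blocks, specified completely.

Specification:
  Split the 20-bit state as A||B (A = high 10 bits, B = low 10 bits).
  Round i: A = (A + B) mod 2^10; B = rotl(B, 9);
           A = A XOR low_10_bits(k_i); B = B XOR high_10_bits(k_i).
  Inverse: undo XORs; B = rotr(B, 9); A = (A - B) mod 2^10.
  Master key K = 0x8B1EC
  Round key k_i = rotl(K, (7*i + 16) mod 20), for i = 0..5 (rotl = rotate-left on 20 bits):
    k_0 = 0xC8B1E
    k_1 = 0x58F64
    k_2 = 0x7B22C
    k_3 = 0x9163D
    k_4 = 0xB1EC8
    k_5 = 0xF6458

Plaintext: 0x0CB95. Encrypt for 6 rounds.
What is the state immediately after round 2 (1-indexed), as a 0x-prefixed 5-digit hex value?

s_0 = plaintext = 0x0CB95
s_1 = Round(s_0, k_0) = 0x364E8
s_2 = Round(s_1, k_1) = 0xA9517
s_3 = Round(s_2, k_2) = 0x64367
s_4 = Round(s_3, k_3) = 0xB29F6
s_5 = Round(s_4, k_4) = 0x8223C
s_6 = Round(s_5, k_5) = 0x072C7

0xA9517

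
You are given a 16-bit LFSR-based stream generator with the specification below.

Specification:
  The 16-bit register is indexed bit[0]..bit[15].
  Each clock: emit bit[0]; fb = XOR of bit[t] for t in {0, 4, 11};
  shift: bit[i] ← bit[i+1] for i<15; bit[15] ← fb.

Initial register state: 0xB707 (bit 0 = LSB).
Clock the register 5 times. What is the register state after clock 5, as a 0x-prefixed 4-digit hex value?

0x0DB8

reg_0 = 0xB707
clock 1: out=1, reg = 0xDB83
clock 2: out=1, reg = 0x6DC1
clock 3: out=1, reg = 0x36E0
clock 4: out=0, reg = 0x1B70
clock 5: out=0, reg = 0x0DB8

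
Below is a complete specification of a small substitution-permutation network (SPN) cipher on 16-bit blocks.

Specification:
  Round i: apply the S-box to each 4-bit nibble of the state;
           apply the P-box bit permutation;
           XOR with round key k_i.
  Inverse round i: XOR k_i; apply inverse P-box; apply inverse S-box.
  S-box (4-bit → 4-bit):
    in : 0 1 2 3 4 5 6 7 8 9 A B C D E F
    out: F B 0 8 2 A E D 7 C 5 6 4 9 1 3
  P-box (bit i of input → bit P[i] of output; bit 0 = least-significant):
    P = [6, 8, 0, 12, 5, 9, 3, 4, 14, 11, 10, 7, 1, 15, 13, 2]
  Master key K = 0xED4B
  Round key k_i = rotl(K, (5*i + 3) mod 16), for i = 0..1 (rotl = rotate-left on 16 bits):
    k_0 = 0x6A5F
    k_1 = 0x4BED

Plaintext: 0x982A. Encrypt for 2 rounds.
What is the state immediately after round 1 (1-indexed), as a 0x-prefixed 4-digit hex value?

0x061A

s_0 = plaintext = 0x982A
s_1 = Round(s_0, k_0) = 0x061A
s_2 = Round(s_1, k_1) = 0xE51A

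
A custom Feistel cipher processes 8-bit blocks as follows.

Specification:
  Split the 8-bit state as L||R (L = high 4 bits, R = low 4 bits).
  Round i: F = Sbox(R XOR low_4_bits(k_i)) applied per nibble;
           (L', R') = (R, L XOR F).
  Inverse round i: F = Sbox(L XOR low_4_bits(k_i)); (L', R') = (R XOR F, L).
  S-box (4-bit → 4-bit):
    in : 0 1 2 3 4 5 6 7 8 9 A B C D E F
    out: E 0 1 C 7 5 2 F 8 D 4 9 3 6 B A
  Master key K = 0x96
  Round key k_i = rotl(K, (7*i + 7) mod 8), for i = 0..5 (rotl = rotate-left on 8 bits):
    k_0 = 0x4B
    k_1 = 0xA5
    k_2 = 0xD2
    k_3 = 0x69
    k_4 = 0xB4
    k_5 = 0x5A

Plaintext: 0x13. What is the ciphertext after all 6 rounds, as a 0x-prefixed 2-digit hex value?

0xF5

s_0 = plaintext = 0x13
s_1 = Round(s_0, k_0) = 0x39
s_2 = Round(s_1, k_1) = 0x90
s_3 = Round(s_2, k_2) = 0x08
s_4 = Round(s_3, k_3) = 0x80
s_5 = Round(s_4, k_4) = 0x0F
s_6 = Round(s_5, k_5) = 0xF5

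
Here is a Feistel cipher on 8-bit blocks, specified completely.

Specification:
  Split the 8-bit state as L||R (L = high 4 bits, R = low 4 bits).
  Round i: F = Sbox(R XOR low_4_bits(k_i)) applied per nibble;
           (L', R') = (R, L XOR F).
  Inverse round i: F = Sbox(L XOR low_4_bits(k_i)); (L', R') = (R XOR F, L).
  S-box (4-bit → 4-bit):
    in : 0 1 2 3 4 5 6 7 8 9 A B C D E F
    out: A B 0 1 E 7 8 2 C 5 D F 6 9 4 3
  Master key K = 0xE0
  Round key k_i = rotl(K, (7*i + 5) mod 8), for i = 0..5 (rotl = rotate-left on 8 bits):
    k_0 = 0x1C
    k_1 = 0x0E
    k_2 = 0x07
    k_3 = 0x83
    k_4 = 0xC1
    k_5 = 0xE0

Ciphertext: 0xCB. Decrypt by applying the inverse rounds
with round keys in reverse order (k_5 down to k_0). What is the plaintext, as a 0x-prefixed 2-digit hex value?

s_0 = ciphertext = 0xCB
s_1 = InvRound(s_0, k_5) = 0xDC
s_2 = InvRound(s_1, k_4) = 0xAD
s_3 = InvRound(s_2, k_3) = 0x8A
s_4 = InvRound(s_3, k_2) = 0x98
s_5 = InvRound(s_4, k_1) = 0xA9
s_6 = InvRound(s_5, k_0) = 0x1A

0x1A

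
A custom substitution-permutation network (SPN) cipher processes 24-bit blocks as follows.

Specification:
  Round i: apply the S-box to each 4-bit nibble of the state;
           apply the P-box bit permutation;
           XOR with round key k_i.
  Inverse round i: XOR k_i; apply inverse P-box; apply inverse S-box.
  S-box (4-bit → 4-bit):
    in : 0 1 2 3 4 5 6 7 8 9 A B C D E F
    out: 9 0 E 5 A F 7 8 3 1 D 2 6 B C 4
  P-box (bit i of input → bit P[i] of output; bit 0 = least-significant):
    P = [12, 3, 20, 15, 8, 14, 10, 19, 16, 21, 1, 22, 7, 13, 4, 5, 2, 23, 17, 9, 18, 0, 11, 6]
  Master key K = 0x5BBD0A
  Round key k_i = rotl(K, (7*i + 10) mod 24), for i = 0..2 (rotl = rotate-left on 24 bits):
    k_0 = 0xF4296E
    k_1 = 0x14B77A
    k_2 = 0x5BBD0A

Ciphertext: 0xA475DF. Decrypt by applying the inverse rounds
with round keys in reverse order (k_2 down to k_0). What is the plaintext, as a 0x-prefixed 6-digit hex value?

0x5EE124

s_0 = ciphertext = 0xA475DF
s_1 = InvRound(s_0, k_2) = 0x563D4E
s_2 = InvRound(s_1, k_1) = 0xFAE717
s_3 = InvRound(s_2, k_0) = 0x5EE124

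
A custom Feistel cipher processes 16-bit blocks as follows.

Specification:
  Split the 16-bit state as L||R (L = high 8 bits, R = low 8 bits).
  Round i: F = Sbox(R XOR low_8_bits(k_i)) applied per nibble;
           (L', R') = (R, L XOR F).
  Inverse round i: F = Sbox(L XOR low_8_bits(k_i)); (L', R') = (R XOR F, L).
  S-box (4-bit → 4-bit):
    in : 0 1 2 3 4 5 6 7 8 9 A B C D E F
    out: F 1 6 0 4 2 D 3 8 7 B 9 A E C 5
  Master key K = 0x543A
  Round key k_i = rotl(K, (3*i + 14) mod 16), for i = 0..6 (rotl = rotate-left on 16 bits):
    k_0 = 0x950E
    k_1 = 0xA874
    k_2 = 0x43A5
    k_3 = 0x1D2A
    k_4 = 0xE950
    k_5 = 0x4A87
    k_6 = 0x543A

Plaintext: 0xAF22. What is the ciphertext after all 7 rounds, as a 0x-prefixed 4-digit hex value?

0x4B7B

s_0 = plaintext = 0xAF22
s_1 = Round(s_0, k_0) = 0x22C5
s_2 = Round(s_1, k_1) = 0xC5B3
s_3 = Round(s_2, k_2) = 0xB3D8
s_4 = Round(s_3, k_3) = 0xD8E5
s_5 = Round(s_4, k_4) = 0xE54A
s_6 = Round(s_5, k_5) = 0x4A4B
s_7 = Round(s_6, k_6) = 0x4B7B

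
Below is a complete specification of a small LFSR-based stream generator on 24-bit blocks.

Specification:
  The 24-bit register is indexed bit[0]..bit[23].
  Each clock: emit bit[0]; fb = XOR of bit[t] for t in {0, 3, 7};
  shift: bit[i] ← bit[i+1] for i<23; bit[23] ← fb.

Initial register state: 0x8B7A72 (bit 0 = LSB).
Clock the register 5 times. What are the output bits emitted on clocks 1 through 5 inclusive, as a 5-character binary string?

reg_0 = 0x8B7A72
clock 1: out=0, reg = 0x45BD39
clock 2: out=1, reg = 0x22DE9C
clock 3: out=0, reg = 0x116F4E
clock 4: out=0, reg = 0x88B7A7
clock 5: out=1, reg = 0x445BD3

01001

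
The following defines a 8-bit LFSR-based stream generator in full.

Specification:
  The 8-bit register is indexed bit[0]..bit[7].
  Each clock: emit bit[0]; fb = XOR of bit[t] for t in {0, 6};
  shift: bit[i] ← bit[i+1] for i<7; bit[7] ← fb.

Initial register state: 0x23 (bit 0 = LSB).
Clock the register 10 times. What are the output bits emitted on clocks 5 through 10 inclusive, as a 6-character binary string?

010011

reg_0 = 0x23
clock 1: out=1, reg = 0x91
clock 2: out=1, reg = 0xC8
clock 3: out=0, reg = 0xE4
clock 4: out=0, reg = 0xF2
clock 5: out=0, reg = 0xF9
clock 6: out=1, reg = 0x7C
clock 7: out=0, reg = 0xBE
clock 8: out=0, reg = 0x5F
clock 9: out=1, reg = 0x2F
clock 10: out=1, reg = 0x97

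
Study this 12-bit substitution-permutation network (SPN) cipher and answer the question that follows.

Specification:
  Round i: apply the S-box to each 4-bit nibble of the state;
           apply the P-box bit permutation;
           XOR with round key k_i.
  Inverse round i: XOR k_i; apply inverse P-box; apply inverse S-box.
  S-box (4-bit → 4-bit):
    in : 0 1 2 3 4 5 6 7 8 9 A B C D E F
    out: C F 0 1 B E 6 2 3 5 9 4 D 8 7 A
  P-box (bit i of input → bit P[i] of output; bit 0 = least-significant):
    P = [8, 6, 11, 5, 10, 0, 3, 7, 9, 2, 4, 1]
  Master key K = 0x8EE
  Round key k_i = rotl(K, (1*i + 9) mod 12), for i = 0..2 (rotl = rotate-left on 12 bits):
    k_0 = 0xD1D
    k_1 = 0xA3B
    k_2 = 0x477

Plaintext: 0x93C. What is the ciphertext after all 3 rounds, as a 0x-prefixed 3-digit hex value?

s_0 = plaintext = 0x93C
s_1 = Round(s_0, k_0) = 0x22D
s_2 = Round(s_1, k_1) = 0xA1B
s_3 = Round(s_2, k_2) = 0xAFC

0xAFC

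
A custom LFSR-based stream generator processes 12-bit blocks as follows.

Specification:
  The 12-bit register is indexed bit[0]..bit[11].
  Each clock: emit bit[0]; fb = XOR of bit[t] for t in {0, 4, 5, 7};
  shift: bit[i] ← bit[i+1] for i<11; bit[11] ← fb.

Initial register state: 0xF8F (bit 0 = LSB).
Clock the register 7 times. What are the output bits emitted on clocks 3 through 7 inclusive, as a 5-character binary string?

11000

reg_0 = 0xF8F
clock 1: out=1, reg = 0x7C7
clock 2: out=1, reg = 0x3E3
clock 3: out=1, reg = 0x9F1
clock 4: out=1, reg = 0x4F8
clock 5: out=0, reg = 0xA7C
clock 6: out=0, reg = 0x53E
clock 7: out=0, reg = 0x29F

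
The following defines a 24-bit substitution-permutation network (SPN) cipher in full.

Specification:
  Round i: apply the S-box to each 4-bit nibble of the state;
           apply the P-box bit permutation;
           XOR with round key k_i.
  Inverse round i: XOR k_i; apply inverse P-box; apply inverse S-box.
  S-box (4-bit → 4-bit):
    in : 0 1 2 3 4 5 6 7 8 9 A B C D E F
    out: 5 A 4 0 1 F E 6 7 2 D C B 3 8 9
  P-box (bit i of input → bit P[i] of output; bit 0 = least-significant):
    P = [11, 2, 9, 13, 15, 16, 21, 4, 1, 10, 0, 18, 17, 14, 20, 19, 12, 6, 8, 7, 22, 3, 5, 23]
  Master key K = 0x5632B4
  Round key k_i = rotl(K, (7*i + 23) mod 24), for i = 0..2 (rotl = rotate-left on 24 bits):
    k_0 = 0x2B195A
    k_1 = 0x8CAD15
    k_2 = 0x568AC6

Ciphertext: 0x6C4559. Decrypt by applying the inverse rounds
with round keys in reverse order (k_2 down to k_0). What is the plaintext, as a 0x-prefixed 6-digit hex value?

0xDA28C0

s_0 = ciphertext = 0x6C4559
s_1 = InvRound(s_0, k_2) = 0x9B58A8
s_2 = InvRound(s_1, k_1) = 0x7A86C1
s_3 = InvRound(s_2, k_0) = 0xDA28C0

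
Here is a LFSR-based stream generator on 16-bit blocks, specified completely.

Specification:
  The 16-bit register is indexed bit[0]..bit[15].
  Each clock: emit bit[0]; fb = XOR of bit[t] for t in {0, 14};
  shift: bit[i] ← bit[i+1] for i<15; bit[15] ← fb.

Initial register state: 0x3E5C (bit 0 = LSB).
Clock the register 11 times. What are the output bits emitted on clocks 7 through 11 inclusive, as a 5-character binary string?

reg_0 = 0x3E5C
clock 1: out=0, reg = 0x1F2E
clock 2: out=0, reg = 0x0F97
clock 3: out=1, reg = 0x87CB
clock 4: out=1, reg = 0xC3E5
clock 5: out=1, reg = 0x61F2
clock 6: out=0, reg = 0xB0F9
clock 7: out=1, reg = 0xD87C
clock 8: out=0, reg = 0xEC3E
clock 9: out=0, reg = 0xF61F
clock 10: out=1, reg = 0x7B0F
clock 11: out=1, reg = 0x3D87

10011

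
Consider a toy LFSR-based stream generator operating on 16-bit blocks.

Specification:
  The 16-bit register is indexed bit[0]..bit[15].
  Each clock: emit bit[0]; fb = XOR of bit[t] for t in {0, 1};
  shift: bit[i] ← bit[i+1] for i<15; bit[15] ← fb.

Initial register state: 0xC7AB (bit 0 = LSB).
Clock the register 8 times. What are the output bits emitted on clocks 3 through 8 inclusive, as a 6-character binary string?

reg_0 = 0xC7AB
clock 1: out=1, reg = 0x63D5
clock 2: out=1, reg = 0xB1EA
clock 3: out=0, reg = 0xD8F5
clock 4: out=1, reg = 0xEC7A
clock 5: out=0, reg = 0xF63D
clock 6: out=1, reg = 0xFB1E
clock 7: out=0, reg = 0xFD8F
clock 8: out=1, reg = 0x7EC7

010101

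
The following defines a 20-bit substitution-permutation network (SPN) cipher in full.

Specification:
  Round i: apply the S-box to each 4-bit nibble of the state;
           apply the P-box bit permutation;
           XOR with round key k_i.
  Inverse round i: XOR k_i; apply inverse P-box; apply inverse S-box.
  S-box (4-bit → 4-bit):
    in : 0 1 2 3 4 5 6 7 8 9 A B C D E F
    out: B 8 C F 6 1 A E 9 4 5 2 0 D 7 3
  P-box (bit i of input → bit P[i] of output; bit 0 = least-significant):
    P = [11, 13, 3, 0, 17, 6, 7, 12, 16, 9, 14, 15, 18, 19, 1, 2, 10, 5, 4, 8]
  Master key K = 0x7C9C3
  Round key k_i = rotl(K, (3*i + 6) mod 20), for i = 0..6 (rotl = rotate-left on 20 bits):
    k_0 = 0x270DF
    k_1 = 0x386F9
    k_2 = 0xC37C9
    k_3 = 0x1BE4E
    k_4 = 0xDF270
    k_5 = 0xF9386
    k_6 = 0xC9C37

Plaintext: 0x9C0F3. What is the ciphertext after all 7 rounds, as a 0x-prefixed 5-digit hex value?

s_0 = plaintext = 0x9C0F3
s_1 = Round(s_0, k_0) = 0x1DA86
s_2 = Round(s_1, k_1) = 0x4F7FE
s_3 = Round(s_2, k_2) = 0x2DDB1
s_4 = Round(s_3, k_3) = 0x47F19
s_5 = Round(s_4, k_4) = 0x4E04E
s_6 = Round(s_5, k_5) = 0x2397C
s_7 = Round(s_6, k_6) = 0x0CDE1

0x0CDE1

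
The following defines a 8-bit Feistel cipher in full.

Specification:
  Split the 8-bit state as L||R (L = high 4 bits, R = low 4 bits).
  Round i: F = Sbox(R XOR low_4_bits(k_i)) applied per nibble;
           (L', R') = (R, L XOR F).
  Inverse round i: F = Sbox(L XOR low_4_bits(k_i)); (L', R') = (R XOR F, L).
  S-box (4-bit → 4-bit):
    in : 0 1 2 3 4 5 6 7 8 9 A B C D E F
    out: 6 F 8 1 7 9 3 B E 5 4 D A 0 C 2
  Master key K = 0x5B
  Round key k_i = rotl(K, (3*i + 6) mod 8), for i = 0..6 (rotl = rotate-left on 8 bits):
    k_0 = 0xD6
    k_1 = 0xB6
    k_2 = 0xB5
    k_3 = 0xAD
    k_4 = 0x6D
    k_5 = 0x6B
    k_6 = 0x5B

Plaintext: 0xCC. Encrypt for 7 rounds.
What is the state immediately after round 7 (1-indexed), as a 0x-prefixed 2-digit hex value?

s_0 = plaintext = 0xCC
s_1 = Round(s_0, k_0) = 0xC8
s_2 = Round(s_1, k_1) = 0x80
s_3 = Round(s_2, k_2) = 0x01
s_4 = Round(s_3, k_3) = 0x1A
s_5 = Round(s_4, k_4) = 0xAA
s_6 = Round(s_5, k_5) = 0xA5
s_7 = Round(s_6, k_6) = 0x56

0x56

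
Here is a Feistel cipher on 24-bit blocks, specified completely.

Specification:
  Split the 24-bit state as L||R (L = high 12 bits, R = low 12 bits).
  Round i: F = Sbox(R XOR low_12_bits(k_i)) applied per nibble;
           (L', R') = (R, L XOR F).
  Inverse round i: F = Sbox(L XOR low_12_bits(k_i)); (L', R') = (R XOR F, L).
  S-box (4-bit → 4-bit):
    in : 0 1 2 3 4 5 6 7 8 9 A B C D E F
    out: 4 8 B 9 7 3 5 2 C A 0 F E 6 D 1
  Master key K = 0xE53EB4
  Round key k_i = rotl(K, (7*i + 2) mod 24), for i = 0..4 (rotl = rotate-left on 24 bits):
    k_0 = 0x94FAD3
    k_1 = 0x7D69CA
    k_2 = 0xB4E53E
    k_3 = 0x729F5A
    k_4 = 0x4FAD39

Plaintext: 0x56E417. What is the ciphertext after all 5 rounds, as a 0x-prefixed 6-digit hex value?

s_0 = plaintext = 0x56E417
s_1 = Round(s_0, k_0) = 0x417889
s_2 = Round(s_1, k_1) = 0x889C6E
s_3 = Round(s_2, k_2) = 0xC6E2BD
s_4 = Round(s_3, k_3) = 0x2BDABC
s_5 = Round(s_4, k_4) = 0xABC07E

0xABC07E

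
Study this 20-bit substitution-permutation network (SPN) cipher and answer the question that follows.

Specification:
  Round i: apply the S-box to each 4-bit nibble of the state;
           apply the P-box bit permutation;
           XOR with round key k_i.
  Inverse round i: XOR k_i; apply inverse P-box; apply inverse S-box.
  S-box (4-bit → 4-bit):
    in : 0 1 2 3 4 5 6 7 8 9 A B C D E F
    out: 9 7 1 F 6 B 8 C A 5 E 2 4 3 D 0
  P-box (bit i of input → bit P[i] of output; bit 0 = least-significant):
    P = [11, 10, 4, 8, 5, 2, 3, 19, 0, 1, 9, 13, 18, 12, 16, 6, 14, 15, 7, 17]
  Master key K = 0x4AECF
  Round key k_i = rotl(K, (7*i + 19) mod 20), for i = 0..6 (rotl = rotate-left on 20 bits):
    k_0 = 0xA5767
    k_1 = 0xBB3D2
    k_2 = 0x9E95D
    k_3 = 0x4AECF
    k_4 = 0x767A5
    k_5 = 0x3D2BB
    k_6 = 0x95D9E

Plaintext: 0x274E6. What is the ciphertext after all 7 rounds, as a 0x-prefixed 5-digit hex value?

0x91936

s_0 = plaintext = 0x274E6
s_1 = Round(s_0, k_0) = 0x3140D
s_2 = Round(s_1, k_1) = 0x46D70
s_3 = Round(s_2, k_2) = 0x16096
s_4 = Round(s_3, k_3) = 0x44F26
s_5 = Round(s_4, k_4) = 0x6F605
s_6 = Round(s_5, k_5) = 0x9FF9B
s_7 = Round(s_6, k_6) = 0x91936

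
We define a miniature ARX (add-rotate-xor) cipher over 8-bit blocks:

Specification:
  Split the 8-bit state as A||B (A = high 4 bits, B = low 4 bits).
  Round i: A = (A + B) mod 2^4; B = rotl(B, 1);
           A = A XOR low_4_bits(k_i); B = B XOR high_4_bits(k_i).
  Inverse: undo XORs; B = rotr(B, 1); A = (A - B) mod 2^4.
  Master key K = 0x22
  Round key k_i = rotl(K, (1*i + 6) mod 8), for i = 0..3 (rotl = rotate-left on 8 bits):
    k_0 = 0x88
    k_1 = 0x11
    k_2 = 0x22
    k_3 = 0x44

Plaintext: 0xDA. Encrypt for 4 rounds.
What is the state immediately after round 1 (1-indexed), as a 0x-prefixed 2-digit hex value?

s_0 = plaintext = 0xDA
s_1 = Round(s_0, k_0) = 0xFD
s_2 = Round(s_1, k_1) = 0xDA
s_3 = Round(s_2, k_2) = 0x57
s_4 = Round(s_3, k_3) = 0x8A

0xFD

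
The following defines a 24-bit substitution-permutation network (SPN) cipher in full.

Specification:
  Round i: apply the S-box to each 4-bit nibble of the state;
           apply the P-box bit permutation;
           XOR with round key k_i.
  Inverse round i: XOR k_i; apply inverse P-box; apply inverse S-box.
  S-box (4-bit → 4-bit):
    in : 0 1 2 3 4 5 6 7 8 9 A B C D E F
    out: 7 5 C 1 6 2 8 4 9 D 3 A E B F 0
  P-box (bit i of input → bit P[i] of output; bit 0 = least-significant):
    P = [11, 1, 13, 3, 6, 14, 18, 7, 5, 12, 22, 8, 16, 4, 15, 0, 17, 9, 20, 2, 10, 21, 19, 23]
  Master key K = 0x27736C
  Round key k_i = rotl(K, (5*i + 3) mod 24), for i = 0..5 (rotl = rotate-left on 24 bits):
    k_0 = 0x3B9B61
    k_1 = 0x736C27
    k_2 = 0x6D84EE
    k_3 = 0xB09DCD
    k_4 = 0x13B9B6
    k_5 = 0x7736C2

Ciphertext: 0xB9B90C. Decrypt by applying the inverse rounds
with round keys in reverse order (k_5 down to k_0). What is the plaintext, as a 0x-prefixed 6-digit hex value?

0xF1776E

s_0 = ciphertext = 0xB9B90C
s_1 = InvRound(s_0, k_5) = 0x9D729D
s_2 = InvRound(s_1, k_4) = 0x2A284D
s_3 = InvRound(s_2, k_3) = 0x917B67
s_4 = InvRound(s_3, k_2) = 0xE42CC9
s_5 = InvRound(s_4, k_1) = 0x6933EB
s_6 = InvRound(s_5, k_0) = 0xF1776E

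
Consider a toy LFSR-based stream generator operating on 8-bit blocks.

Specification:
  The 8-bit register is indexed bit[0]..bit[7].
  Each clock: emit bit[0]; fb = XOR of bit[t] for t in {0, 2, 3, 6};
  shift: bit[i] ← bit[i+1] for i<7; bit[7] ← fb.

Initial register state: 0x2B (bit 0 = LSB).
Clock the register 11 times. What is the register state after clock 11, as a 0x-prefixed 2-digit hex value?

reg_0 = 0x2B
clock 1: out=1, reg = 0x15
clock 2: out=1, reg = 0x0A
clock 3: out=0, reg = 0x85
clock 4: out=1, reg = 0x42
clock 5: out=0, reg = 0xA1
clock 6: out=1, reg = 0xD0
clock 7: out=0, reg = 0xE8
clock 8: out=0, reg = 0x74
clock 9: out=0, reg = 0x3A
clock 10: out=0, reg = 0x9D
clock 11: out=1, reg = 0xCE

0xCE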